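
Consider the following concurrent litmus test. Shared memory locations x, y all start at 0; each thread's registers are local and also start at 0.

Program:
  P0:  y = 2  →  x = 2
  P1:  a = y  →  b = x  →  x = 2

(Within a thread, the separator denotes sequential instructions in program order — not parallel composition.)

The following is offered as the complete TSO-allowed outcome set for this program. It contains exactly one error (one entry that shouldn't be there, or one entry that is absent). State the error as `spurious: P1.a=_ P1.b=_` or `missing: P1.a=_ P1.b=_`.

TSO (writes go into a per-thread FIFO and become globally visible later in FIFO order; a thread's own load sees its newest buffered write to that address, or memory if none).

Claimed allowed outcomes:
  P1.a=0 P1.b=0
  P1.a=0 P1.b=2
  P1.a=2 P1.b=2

outcome vector order: (P1.a,P1.b)
[TSO] allowed = {0/0 0/2 2/0 2/2}
TSO∖claimed = {2/0}

missing: P1.a=2 P1.b=0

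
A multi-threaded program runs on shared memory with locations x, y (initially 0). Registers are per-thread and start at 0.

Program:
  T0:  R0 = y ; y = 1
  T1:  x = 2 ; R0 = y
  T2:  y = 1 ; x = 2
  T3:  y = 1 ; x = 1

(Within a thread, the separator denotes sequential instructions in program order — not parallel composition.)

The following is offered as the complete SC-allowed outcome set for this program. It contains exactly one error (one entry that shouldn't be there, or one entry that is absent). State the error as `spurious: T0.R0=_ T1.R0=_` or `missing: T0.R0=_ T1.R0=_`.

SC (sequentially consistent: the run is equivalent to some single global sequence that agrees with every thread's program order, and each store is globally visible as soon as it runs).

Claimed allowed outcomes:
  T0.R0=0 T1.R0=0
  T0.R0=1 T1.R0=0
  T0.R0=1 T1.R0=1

missing: T0.R0=0 T1.R0=1

outcome vector order: (T0.R0,T1.R0)
[SC] allowed = {0/0 0/1 1/0 1/1}
SC∖claimed = {0/1}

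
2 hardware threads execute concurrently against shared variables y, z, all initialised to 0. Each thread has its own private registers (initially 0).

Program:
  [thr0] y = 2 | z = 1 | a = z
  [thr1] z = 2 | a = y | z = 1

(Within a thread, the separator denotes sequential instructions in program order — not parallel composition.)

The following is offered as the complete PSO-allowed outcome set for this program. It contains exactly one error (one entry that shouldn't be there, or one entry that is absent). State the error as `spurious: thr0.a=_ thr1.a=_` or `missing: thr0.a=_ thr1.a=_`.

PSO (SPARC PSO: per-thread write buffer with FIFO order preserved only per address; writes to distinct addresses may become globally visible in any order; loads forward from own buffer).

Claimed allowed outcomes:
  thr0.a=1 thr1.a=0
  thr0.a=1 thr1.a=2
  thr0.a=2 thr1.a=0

outcome vector order: (thr0.a,thr1.a)
PSO (4): 1/0 1/2 2/0 2/2
PSO∖claimed = {2/2}

missing: thr0.a=2 thr1.a=2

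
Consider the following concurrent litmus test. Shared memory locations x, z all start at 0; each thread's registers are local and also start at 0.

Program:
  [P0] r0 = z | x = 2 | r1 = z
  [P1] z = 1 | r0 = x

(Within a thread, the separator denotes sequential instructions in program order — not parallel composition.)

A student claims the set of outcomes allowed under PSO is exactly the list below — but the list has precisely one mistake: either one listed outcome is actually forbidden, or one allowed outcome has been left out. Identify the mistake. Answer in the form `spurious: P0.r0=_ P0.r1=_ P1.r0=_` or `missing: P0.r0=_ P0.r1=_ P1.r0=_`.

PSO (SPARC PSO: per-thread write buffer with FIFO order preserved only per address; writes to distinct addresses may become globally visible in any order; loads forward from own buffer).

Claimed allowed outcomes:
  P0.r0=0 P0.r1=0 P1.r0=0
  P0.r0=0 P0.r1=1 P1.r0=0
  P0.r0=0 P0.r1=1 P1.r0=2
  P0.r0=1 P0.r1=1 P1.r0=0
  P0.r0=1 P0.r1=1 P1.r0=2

outcome vector order: (P0.r0,P0.r1,P1.r0)
PSO (6): <0 0 0>, <0 0 2>, <0 1 0>, <0 1 2>, <1 1 0>, <1 1 2>
PSO∖claimed = {<0 0 2>}

missing: P0.r0=0 P0.r1=0 P1.r0=2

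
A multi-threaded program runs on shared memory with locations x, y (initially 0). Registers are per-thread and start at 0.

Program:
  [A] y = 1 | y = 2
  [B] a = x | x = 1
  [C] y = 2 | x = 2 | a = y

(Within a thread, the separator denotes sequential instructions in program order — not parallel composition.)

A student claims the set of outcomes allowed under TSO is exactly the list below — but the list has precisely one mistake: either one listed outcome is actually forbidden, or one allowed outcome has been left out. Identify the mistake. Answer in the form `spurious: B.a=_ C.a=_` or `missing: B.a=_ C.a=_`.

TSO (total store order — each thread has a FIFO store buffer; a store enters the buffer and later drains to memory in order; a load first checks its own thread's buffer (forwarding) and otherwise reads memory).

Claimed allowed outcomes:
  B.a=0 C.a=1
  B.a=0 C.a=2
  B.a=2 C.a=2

missing: B.a=2 C.a=1

outcome vector order: (B.a,C.a)
[TSO] allowed = {01 02 21 22}
TSO∖claimed = {21}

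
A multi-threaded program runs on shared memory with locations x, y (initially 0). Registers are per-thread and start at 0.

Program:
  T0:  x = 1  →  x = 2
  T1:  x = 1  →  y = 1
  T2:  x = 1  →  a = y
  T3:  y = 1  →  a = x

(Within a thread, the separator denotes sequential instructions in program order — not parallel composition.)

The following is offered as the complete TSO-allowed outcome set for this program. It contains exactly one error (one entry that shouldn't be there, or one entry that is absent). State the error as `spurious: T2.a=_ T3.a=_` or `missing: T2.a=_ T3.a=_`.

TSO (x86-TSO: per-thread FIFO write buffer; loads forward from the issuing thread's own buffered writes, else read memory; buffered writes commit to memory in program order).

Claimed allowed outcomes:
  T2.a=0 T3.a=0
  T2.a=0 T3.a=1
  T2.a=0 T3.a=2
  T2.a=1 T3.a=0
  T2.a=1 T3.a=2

outcome vector order: (T2.a,T3.a)
[TSO] allowed = {0/0, 0/1, 0/2, 1/0, 1/1, 1/2}
TSO∖claimed = {1/1}

missing: T2.a=1 T3.a=1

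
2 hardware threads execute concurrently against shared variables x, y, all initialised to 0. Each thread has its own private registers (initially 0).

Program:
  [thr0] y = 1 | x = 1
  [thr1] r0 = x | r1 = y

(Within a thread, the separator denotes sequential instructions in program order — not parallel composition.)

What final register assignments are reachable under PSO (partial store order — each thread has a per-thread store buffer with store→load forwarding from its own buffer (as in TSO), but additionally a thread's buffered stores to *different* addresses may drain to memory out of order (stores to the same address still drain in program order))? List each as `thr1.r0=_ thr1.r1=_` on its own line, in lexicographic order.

outcome vector order: (thr1.r0,thr1.r1)
|PSO outcomes| = 4

thr1.r0=0 thr1.r1=0
thr1.r0=0 thr1.r1=1
thr1.r0=1 thr1.r1=0
thr1.r0=1 thr1.r1=1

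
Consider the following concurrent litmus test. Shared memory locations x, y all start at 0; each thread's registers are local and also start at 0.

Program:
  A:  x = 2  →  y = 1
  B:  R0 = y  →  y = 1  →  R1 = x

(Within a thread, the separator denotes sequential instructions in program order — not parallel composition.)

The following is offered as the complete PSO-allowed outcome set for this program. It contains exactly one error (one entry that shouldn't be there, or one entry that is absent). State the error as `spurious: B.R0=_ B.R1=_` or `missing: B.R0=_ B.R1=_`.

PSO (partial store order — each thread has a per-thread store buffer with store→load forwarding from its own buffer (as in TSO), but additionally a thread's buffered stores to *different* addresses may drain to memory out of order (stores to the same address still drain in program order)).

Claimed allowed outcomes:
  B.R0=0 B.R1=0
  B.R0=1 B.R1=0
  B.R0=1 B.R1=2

outcome vector order: (B.R0,B.R1)
PSO: 4 outcomes — {0/0 0/2 1/0 1/2}
PSO∖claimed = {0/2}

missing: B.R0=0 B.R1=2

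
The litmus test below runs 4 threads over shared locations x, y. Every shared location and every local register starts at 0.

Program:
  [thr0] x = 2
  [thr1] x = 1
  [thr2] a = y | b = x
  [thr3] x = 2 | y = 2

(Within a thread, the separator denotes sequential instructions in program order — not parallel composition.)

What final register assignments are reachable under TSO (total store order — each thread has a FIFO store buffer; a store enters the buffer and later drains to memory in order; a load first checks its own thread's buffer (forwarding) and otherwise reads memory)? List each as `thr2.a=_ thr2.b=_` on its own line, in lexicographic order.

thr2.a=0 thr2.b=0
thr2.a=0 thr2.b=1
thr2.a=0 thr2.b=2
thr2.a=2 thr2.b=1
thr2.a=2 thr2.b=2

outcome vector order: (thr2.a,thr2.b)
|TSO outcomes| = 5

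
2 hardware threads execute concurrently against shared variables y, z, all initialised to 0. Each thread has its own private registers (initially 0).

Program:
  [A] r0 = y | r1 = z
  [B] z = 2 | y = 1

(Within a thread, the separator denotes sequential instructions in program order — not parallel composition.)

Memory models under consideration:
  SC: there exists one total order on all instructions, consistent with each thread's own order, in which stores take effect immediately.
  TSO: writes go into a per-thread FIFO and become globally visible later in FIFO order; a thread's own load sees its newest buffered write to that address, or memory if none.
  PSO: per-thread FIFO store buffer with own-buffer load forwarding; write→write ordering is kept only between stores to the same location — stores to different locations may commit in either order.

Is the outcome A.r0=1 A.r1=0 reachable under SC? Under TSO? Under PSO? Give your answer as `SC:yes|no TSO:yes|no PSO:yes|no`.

outcome vector order: (A.r0,A.r1)
under SC → 0/0 0/2 1/2
under TSO → 0/0 0/2 1/2
under PSO → 0/0 0/2 1/0 1/2
target 1/0 ∈ {PSO}

SC:no TSO:no PSO:yes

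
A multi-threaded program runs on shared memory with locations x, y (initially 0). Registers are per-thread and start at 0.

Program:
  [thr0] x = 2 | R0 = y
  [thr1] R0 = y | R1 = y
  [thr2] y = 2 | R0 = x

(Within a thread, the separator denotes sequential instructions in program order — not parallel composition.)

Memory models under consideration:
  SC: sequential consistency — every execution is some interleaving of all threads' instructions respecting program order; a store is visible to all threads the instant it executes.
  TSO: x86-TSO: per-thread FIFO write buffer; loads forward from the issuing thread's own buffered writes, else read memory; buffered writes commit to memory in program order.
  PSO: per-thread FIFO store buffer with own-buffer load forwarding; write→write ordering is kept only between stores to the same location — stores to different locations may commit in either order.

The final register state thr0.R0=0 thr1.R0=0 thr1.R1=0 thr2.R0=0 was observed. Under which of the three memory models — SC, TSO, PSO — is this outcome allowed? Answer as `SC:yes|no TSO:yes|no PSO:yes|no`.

SC:no TSO:yes PSO:yes

outcome vector order: (thr0.R0,thr1.R0,thr1.R1,thr2.R0)
SC (9): <0 0 0 2>; <0 0 2 2>; <0 2 2 2>; <2 0 0 0>; <2 0 0 2>; <2 0 2 0>; <2 0 2 2>; <2 2 2 0>; <2 2 2 2>
TSO (12): <0 0 0 0>; <0 0 0 2>; <0 0 2 0>; <0 0 2 2>; <0 2 2 0>; <0 2 2 2>; <2 0 0 0>; <2 0 0 2>; <2 0 2 0>; <2 0 2 2>; <2 2 2 0>; <2 2 2 2>
PSO (12): <0 0 0 0>; <0 0 0 2>; <0 0 2 0>; <0 0 2 2>; <0 2 2 0>; <0 2 2 2>; <2 0 0 0>; <2 0 0 2>; <2 0 2 0>; <2 0 2 2>; <2 2 2 0>; <2 2 2 2>
target <0 0 0 0> ∈ {TSO,PSO}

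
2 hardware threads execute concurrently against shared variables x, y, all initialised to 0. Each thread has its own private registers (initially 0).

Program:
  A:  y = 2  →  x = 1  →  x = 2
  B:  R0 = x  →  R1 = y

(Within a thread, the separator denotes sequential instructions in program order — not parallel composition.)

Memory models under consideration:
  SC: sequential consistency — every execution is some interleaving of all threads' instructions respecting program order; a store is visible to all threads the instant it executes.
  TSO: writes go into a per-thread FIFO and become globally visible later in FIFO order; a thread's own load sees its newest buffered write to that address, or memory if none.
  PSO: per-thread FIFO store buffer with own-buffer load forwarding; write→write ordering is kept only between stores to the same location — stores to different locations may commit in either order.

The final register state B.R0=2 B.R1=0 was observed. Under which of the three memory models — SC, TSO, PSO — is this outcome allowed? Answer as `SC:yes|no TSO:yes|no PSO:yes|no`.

outcome vector order: (B.R0,B.R1)
[SC] allowed = {00 02 12 22}
[TSO] allowed = {00 02 12 22}
[PSO] allowed = {00 02 10 12 20 22}
target 20 ∈ {PSO}

SC:no TSO:no PSO:yes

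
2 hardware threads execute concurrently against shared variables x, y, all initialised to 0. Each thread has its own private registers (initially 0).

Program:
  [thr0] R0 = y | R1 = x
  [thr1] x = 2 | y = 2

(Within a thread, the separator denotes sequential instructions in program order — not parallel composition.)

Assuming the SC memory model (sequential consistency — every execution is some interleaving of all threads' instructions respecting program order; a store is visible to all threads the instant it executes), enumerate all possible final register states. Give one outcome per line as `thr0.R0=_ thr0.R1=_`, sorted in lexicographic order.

outcome vector order: (thr0.R0,thr0.R1)
|SC outcomes| = 3

thr0.R0=0 thr0.R1=0
thr0.R0=0 thr0.R1=2
thr0.R0=2 thr0.R1=2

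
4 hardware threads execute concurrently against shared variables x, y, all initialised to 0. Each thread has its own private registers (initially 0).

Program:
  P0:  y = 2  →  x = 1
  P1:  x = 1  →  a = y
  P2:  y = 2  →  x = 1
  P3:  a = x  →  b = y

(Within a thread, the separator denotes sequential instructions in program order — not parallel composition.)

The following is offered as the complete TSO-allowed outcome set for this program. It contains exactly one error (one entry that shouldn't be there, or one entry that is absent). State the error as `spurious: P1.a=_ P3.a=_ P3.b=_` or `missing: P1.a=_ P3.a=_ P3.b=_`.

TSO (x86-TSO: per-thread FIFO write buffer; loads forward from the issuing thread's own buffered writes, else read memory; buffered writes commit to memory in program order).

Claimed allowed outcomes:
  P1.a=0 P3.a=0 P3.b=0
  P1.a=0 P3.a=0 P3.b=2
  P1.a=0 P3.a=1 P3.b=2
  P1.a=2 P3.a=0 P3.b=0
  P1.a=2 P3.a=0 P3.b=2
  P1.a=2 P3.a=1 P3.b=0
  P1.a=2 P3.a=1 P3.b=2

outcome vector order: (P1.a,P3.a,P3.b)
under TSO → 0/0/0, 0/0/2, 0/1/0, 0/1/2, 2/0/0, 2/0/2, 2/1/0, 2/1/2
TSO∖claimed = {0/1/0}

missing: P1.a=0 P3.a=1 P3.b=0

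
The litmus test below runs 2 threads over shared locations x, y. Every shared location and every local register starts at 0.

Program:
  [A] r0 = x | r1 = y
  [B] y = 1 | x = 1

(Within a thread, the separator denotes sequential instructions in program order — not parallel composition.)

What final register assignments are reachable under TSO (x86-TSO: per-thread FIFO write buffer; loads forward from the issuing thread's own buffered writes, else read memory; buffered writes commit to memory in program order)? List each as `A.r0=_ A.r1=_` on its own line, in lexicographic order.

outcome vector order: (A.r0,A.r1)
|TSO outcomes| = 3

A.r0=0 A.r1=0
A.r0=0 A.r1=1
A.r0=1 A.r1=1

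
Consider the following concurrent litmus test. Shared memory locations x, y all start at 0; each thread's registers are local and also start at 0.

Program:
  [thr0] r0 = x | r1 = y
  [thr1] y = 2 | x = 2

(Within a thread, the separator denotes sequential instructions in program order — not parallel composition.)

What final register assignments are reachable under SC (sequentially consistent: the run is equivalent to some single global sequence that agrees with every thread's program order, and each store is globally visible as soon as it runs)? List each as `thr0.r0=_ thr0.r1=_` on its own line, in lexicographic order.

outcome vector order: (thr0.r0,thr0.r1)
|SC outcomes| = 3

thr0.r0=0 thr0.r1=0
thr0.r0=0 thr0.r1=2
thr0.r0=2 thr0.r1=2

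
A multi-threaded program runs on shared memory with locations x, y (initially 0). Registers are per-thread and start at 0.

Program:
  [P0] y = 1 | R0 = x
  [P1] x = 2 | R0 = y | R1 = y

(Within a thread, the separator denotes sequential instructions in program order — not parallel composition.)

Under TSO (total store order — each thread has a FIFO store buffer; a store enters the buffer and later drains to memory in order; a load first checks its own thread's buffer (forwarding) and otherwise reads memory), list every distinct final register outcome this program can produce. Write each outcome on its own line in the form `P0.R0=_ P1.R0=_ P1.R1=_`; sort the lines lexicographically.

outcome vector order: (P0.R0,P1.R0,P1.R1)
|TSO outcomes| = 6

P0.R0=0 P1.R0=0 P1.R1=0
P0.R0=0 P1.R0=0 P1.R1=1
P0.R0=0 P1.R0=1 P1.R1=1
P0.R0=2 P1.R0=0 P1.R1=0
P0.R0=2 P1.R0=0 P1.R1=1
P0.R0=2 P1.R0=1 P1.R1=1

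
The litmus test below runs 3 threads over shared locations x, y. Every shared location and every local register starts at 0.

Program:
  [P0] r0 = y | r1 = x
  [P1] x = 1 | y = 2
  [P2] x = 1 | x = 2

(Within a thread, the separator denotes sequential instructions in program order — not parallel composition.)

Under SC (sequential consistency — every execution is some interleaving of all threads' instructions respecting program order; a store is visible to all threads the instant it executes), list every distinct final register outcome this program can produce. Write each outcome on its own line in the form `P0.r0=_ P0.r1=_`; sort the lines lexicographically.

P0.r0=0 P0.r1=0
P0.r0=0 P0.r1=1
P0.r0=0 P0.r1=2
P0.r0=2 P0.r1=1
P0.r0=2 P0.r1=2

outcome vector order: (P0.r0,P0.r1)
|SC outcomes| = 5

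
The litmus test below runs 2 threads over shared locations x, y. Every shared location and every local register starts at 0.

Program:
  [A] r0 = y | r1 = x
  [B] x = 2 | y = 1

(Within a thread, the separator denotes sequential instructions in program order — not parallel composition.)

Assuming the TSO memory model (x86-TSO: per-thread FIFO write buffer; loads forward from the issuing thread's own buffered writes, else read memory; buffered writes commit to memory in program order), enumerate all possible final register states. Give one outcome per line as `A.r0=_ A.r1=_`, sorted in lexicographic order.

outcome vector order: (A.r0,A.r1)
|TSO outcomes| = 3

A.r0=0 A.r1=0
A.r0=0 A.r1=2
A.r0=1 A.r1=2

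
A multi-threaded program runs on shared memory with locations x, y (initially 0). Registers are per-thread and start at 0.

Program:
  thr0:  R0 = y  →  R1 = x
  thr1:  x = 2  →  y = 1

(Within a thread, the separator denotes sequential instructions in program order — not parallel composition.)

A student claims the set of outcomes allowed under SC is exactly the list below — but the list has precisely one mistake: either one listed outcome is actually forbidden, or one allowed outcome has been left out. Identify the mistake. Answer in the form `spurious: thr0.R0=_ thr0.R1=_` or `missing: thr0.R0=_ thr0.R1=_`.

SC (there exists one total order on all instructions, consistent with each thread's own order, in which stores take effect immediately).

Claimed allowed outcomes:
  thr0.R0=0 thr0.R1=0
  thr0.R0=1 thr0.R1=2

missing: thr0.R0=0 thr0.R1=2

outcome vector order: (thr0.R0,thr0.R1)
SC: 3 outcomes — {<0 0> <0 2> <1 2>}
SC∖claimed = {<0 2>}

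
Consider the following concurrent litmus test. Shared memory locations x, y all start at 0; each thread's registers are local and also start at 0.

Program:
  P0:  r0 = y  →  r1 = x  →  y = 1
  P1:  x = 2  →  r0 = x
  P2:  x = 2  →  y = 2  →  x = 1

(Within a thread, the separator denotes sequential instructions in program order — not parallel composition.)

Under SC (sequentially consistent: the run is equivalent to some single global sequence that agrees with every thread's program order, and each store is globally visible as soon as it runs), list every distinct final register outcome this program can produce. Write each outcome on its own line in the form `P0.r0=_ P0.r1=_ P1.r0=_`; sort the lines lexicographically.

outcome vector order: (P0.r0,P0.r1,P1.r0)
|SC outcomes| = 10

P0.r0=0 P0.r1=0 P1.r0=1
P0.r0=0 P0.r1=0 P1.r0=2
P0.r0=0 P0.r1=1 P1.r0=1
P0.r0=0 P0.r1=1 P1.r0=2
P0.r0=0 P0.r1=2 P1.r0=1
P0.r0=0 P0.r1=2 P1.r0=2
P0.r0=2 P0.r1=1 P1.r0=1
P0.r0=2 P0.r1=1 P1.r0=2
P0.r0=2 P0.r1=2 P1.r0=1
P0.r0=2 P0.r1=2 P1.r0=2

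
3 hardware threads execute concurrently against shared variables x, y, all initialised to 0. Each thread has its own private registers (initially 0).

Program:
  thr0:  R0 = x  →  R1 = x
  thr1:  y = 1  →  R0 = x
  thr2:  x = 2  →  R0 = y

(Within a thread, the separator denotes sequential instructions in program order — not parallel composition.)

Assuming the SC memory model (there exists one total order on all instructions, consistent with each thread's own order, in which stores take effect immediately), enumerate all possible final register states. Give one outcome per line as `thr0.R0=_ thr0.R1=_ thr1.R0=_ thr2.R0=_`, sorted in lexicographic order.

outcome vector order: (thr0.R0,thr0.R1,thr1.R0,thr2.R0)
|SC outcomes| = 9

thr0.R0=0 thr0.R1=0 thr1.R0=0 thr2.R0=1
thr0.R0=0 thr0.R1=0 thr1.R0=2 thr2.R0=0
thr0.R0=0 thr0.R1=0 thr1.R0=2 thr2.R0=1
thr0.R0=0 thr0.R1=2 thr1.R0=0 thr2.R0=1
thr0.R0=0 thr0.R1=2 thr1.R0=2 thr2.R0=0
thr0.R0=0 thr0.R1=2 thr1.R0=2 thr2.R0=1
thr0.R0=2 thr0.R1=2 thr1.R0=0 thr2.R0=1
thr0.R0=2 thr0.R1=2 thr1.R0=2 thr2.R0=0
thr0.R0=2 thr0.R1=2 thr1.R0=2 thr2.R0=1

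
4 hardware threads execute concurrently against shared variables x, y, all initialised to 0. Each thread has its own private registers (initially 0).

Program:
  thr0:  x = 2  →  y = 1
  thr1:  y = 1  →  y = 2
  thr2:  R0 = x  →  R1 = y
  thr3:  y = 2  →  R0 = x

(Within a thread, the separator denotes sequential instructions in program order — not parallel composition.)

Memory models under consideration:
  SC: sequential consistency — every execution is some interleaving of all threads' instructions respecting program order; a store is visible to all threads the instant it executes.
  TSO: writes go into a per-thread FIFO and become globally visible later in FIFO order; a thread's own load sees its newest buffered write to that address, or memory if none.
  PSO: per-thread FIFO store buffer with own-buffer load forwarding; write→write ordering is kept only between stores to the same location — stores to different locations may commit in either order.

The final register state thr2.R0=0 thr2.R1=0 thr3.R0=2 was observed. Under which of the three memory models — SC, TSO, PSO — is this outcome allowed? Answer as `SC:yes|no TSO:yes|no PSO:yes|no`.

SC:yes TSO:yes PSO:yes

outcome vector order: (thr2.R0,thr2.R1,thr3.R0)
SC: 11 outcomes — {<0 0 0> <0 0 2> <0 1 0> <0 1 2> <0 2 0> <0 2 2> <2 0 2> <2 1 0> <2 1 2> <2 2 0> <2 2 2>}
TSO: 12 outcomes — {<0 0 0> <0 0 2> <0 1 0> <0 1 2> <0 2 0> <0 2 2> <2 0 0> <2 0 2> <2 1 0> <2 1 2> <2 2 0> <2 2 2>}
PSO: 12 outcomes — {<0 0 0> <0 0 2> <0 1 0> <0 1 2> <0 2 0> <0 2 2> <2 0 0> <2 0 2> <2 1 0> <2 1 2> <2 2 0> <2 2 2>}
target <0 0 2> ∈ {SC,TSO,PSO}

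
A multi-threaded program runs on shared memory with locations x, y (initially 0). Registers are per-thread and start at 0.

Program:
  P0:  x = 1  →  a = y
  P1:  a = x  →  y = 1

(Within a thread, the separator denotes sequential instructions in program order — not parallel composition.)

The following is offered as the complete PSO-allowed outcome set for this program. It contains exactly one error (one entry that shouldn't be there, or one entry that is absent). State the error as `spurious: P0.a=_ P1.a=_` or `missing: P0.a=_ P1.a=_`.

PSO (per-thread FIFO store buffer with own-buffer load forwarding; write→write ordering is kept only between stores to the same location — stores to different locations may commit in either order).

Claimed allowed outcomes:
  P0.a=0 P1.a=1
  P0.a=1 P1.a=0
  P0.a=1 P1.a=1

outcome vector order: (P0.a,P1.a)
under PSO → 0/0; 0/1; 1/0; 1/1
PSO∖claimed = {0/0}

missing: P0.a=0 P1.a=0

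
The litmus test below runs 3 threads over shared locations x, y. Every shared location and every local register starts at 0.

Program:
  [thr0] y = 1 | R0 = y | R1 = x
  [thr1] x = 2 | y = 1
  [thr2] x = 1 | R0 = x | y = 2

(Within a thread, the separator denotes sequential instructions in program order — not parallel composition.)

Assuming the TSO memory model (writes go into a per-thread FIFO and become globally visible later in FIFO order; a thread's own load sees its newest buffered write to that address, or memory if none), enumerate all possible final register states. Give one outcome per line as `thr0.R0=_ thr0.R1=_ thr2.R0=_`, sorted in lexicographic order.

thr0.R0=1 thr0.R1=0 thr2.R0=1
thr0.R0=1 thr0.R1=0 thr2.R0=2
thr0.R0=1 thr0.R1=1 thr2.R0=1
thr0.R0=1 thr0.R1=1 thr2.R0=2
thr0.R0=1 thr0.R1=2 thr2.R0=1
thr0.R0=1 thr0.R1=2 thr2.R0=2
thr0.R0=2 thr0.R1=1 thr2.R0=1
thr0.R0=2 thr0.R1=2 thr2.R0=1
thr0.R0=2 thr0.R1=2 thr2.R0=2

outcome vector order: (thr0.R0,thr0.R1,thr2.R0)
|TSO outcomes| = 9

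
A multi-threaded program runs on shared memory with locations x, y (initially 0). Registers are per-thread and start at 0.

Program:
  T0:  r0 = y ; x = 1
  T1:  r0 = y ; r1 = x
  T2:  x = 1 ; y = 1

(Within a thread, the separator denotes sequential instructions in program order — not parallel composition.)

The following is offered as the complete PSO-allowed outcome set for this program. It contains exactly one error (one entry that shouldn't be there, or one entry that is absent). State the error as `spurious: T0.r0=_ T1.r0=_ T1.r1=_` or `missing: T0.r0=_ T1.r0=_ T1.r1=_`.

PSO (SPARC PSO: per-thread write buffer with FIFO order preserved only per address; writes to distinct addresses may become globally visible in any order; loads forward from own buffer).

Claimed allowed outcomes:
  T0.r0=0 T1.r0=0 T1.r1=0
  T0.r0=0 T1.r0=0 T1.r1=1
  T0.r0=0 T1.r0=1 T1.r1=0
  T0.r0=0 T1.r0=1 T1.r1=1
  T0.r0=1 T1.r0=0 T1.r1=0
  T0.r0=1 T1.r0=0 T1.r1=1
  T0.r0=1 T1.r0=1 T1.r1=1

missing: T0.r0=1 T1.r0=1 T1.r1=0

outcome vector order: (T0.r0,T1.r0,T1.r1)
under PSO → (0,0,0), (0,0,1), (0,1,0), (0,1,1), (1,0,0), (1,0,1), (1,1,0), (1,1,1)
PSO∖claimed = {(1,1,0)}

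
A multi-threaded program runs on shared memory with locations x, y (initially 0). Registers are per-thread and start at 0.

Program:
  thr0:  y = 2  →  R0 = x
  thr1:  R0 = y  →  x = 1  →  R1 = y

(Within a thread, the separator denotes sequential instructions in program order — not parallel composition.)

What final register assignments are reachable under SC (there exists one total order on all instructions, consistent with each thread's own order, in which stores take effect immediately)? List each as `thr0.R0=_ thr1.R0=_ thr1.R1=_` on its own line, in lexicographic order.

outcome vector order: (thr0.R0,thr1.R0,thr1.R1)
|SC outcomes| = 5

thr0.R0=0 thr1.R0=0 thr1.R1=2
thr0.R0=0 thr1.R0=2 thr1.R1=2
thr0.R0=1 thr1.R0=0 thr1.R1=0
thr0.R0=1 thr1.R0=0 thr1.R1=2
thr0.R0=1 thr1.R0=2 thr1.R1=2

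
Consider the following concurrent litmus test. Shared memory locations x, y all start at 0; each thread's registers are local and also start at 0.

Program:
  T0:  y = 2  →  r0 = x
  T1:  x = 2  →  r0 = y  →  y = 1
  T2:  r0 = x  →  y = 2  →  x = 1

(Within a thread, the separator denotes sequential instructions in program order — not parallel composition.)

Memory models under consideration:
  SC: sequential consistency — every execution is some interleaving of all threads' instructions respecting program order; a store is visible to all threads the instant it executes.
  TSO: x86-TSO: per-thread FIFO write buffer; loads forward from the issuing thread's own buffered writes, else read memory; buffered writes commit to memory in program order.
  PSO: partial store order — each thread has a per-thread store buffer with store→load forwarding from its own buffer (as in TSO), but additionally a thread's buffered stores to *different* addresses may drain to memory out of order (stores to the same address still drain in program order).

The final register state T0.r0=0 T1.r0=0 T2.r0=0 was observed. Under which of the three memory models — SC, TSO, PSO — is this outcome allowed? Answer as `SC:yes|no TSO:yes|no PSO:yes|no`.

outcome vector order: (T0.r0,T1.r0,T2.r0)
SC (10): (0,2,0), (0,2,2), (1,0,0), (1,0,2), (1,2,0), (1,2,2), (2,0,0), (2,0,2), (2,2,0), (2,2,2)
TSO (12): (0,0,0), (0,0,2), (0,2,0), (0,2,2), (1,0,0), (1,0,2), (1,2,0), (1,2,2), (2,0,0), (2,0,2), (2,2,0), (2,2,2)
PSO (12): (0,0,0), (0,0,2), (0,2,0), (0,2,2), (1,0,0), (1,0,2), (1,2,0), (1,2,2), (2,0,0), (2,0,2), (2,2,0), (2,2,2)
target (0,0,0) ∈ {TSO,PSO}

SC:no TSO:yes PSO:yes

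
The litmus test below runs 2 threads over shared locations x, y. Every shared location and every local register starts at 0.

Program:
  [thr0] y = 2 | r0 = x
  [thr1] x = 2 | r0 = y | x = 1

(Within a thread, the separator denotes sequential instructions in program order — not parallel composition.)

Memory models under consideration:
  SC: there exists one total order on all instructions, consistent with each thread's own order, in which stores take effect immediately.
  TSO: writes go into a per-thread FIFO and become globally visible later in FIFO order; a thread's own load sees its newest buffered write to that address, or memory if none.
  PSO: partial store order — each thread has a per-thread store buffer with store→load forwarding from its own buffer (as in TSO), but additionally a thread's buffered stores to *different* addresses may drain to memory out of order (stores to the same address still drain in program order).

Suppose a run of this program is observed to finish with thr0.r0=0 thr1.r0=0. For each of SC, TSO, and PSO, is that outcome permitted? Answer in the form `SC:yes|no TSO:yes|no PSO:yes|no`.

outcome vector order: (thr0.r0,thr1.r0)
[SC] allowed = {<0 2>, <1 0>, <1 2>, <2 0>, <2 2>}
[TSO] allowed = {<0 0>, <0 2>, <1 0>, <1 2>, <2 0>, <2 2>}
[PSO] allowed = {<0 0>, <0 2>, <1 0>, <1 2>, <2 0>, <2 2>}
target <0 0> ∈ {TSO,PSO}

SC:no TSO:yes PSO:yes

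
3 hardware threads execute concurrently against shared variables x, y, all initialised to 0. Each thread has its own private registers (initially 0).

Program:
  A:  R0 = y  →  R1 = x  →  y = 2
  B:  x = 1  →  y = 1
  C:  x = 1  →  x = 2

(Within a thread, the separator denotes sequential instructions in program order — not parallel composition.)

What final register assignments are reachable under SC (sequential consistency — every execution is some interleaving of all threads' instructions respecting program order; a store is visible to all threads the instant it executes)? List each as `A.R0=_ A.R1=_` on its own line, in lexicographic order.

A.R0=0 A.R1=0
A.R0=0 A.R1=1
A.R0=0 A.R1=2
A.R0=1 A.R1=1
A.R0=1 A.R1=2

outcome vector order: (A.R0,A.R1)
|SC outcomes| = 5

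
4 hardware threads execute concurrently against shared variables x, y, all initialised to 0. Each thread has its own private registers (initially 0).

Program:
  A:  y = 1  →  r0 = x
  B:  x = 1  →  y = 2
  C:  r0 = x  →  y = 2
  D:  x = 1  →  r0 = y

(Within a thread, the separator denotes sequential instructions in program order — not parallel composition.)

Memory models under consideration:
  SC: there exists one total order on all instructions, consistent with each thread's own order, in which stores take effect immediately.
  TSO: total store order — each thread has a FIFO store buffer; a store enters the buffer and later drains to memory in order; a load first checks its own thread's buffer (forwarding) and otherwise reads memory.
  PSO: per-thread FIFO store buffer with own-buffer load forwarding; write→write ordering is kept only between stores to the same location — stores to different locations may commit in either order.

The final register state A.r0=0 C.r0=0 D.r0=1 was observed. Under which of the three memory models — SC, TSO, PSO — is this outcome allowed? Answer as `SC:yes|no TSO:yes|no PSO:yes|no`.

SC:yes TSO:yes PSO:yes

outcome vector order: (A.r0,C.r0,D.r0)
under SC → <0 0 1>; <0 0 2>; <0 1 1>; <0 1 2>; <1 0 0>; <1 0 1>; <1 0 2>; <1 1 0>; <1 1 1>; <1 1 2>
under TSO → <0 0 0>; <0 0 1>; <0 0 2>; <0 1 0>; <0 1 1>; <0 1 2>; <1 0 0>; <1 0 1>; <1 0 2>; <1 1 0>; <1 1 1>; <1 1 2>
under PSO → <0 0 0>; <0 0 1>; <0 0 2>; <0 1 0>; <0 1 1>; <0 1 2>; <1 0 0>; <1 0 1>; <1 0 2>; <1 1 0>; <1 1 1>; <1 1 2>
target <0 0 1> ∈ {SC,TSO,PSO}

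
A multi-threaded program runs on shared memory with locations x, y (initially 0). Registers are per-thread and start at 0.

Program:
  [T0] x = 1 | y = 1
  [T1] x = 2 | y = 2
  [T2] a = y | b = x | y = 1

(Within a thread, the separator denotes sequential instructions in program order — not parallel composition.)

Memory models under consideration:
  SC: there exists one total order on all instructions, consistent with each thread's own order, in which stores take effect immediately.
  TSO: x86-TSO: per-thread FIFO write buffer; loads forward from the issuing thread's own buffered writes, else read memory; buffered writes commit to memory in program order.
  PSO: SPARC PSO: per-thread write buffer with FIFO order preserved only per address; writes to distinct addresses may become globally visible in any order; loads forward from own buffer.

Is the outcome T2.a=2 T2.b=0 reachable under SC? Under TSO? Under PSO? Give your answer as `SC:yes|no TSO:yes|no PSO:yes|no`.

SC:no TSO:no PSO:yes

outcome vector order: (T2.a,T2.b)
under SC → 00 01 02 11 12 21 22
under TSO → 00 01 02 11 12 21 22
under PSO → 00 01 02 10 11 12 20 21 22
target 20 ∈ {PSO}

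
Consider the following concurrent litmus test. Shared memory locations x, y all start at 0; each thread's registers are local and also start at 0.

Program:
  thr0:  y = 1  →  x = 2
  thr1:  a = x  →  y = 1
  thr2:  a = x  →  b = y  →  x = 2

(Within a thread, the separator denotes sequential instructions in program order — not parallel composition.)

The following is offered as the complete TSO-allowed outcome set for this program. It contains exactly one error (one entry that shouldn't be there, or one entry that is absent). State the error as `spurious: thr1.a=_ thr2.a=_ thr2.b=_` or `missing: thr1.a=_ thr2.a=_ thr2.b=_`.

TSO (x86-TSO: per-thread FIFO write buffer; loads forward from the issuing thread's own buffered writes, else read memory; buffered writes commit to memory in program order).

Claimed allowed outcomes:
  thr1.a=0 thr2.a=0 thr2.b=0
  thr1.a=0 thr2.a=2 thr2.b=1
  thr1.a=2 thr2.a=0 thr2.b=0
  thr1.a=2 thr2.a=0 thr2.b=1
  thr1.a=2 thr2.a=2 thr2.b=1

outcome vector order: (thr1.a,thr2.a,thr2.b)
TSO (6): 0/0/0; 0/0/1; 0/2/1; 2/0/0; 2/0/1; 2/2/1
TSO∖claimed = {0/0/1}

missing: thr1.a=0 thr2.a=0 thr2.b=1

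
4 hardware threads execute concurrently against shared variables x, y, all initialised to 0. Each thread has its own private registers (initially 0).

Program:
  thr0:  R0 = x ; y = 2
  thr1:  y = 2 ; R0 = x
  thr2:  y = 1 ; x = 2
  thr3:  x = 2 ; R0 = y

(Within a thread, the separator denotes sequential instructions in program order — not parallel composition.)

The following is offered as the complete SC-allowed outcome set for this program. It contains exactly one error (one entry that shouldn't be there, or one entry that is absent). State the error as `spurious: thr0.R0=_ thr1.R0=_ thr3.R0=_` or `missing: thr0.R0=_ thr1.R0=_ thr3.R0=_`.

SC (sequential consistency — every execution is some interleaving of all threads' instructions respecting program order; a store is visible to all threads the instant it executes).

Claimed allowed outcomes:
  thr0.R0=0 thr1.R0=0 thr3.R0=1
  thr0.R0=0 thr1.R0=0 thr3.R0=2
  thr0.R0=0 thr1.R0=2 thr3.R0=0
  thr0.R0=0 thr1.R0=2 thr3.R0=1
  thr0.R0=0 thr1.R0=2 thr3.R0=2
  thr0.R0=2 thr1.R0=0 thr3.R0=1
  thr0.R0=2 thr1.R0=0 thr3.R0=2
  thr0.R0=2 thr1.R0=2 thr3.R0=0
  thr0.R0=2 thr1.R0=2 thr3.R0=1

missing: thr0.R0=2 thr1.R0=2 thr3.R0=2

outcome vector order: (thr0.R0,thr1.R0,thr3.R0)
under SC → <0 0 1>; <0 0 2>; <0 2 0>; <0 2 1>; <0 2 2>; <2 0 1>; <2 0 2>; <2 2 0>; <2 2 1>; <2 2 2>
SC∖claimed = {<2 2 2>}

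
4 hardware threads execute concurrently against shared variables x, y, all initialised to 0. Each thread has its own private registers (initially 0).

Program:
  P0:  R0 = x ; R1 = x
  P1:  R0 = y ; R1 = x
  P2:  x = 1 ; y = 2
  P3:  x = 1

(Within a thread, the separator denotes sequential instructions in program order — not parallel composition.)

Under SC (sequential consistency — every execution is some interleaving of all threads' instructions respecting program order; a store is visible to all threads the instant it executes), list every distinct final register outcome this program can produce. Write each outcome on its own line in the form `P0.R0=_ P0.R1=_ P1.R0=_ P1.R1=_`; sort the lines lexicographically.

outcome vector order: (P0.R0,P0.R1,P1.R0,P1.R1)
|SC outcomes| = 9

P0.R0=0 P0.R1=0 P1.R0=0 P1.R1=0
P0.R0=0 P0.R1=0 P1.R0=0 P1.R1=1
P0.R0=0 P0.R1=0 P1.R0=2 P1.R1=1
P0.R0=0 P0.R1=1 P1.R0=0 P1.R1=0
P0.R0=0 P0.R1=1 P1.R0=0 P1.R1=1
P0.R0=0 P0.R1=1 P1.R0=2 P1.R1=1
P0.R0=1 P0.R1=1 P1.R0=0 P1.R1=0
P0.R0=1 P0.R1=1 P1.R0=0 P1.R1=1
P0.R0=1 P0.R1=1 P1.R0=2 P1.R1=1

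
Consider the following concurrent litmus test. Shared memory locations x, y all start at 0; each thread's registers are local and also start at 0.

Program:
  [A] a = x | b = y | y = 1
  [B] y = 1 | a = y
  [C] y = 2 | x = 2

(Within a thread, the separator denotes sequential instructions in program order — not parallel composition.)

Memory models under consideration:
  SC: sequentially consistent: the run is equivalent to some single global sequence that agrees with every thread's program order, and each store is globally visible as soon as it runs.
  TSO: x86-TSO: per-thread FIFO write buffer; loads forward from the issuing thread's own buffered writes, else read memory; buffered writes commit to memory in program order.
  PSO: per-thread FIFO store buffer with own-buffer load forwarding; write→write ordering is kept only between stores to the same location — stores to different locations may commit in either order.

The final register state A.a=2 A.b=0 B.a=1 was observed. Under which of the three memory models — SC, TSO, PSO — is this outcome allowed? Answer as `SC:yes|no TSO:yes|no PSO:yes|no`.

SC:no TSO:no PSO:yes

outcome vector order: (A.a,A.b,B.a)
under SC → <0 0 1>; <0 0 2>; <0 1 1>; <0 1 2>; <0 2 1>; <0 2 2>; <2 1 1>; <2 2 1>; <2 2 2>
under TSO → <0 0 1>; <0 0 2>; <0 1 1>; <0 1 2>; <0 2 1>; <0 2 2>; <2 1 1>; <2 2 1>; <2 2 2>
under PSO → <0 0 1>; <0 0 2>; <0 1 1>; <0 1 2>; <0 2 1>; <0 2 2>; <2 0 1>; <2 0 2>; <2 1 1>; <2 1 2>; <2 2 1>; <2 2 2>
target <2 0 1> ∈ {PSO}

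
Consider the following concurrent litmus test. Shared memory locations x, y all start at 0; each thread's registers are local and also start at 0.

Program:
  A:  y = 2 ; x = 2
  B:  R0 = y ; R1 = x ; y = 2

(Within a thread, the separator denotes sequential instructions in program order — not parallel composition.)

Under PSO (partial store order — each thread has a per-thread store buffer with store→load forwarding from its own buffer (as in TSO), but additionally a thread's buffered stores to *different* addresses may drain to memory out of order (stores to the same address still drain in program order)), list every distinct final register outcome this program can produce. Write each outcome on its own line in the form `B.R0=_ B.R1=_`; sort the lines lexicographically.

B.R0=0 B.R1=0
B.R0=0 B.R1=2
B.R0=2 B.R1=0
B.R0=2 B.R1=2

outcome vector order: (B.R0,B.R1)
|PSO outcomes| = 4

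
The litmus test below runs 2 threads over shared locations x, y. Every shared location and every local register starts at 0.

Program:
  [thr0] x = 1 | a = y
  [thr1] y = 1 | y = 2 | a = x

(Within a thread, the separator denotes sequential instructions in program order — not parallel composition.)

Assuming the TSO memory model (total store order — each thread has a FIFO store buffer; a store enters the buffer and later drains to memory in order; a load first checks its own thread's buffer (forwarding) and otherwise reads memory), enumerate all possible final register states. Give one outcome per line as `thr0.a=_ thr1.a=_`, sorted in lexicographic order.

thr0.a=0 thr1.a=0
thr0.a=0 thr1.a=1
thr0.a=1 thr1.a=0
thr0.a=1 thr1.a=1
thr0.a=2 thr1.a=0
thr0.a=2 thr1.a=1

outcome vector order: (thr0.a,thr1.a)
|TSO outcomes| = 6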